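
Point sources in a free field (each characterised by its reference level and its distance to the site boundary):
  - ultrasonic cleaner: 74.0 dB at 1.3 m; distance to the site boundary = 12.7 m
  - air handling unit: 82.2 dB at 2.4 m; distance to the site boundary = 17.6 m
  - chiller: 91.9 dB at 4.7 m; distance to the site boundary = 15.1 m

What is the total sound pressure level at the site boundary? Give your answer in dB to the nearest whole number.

Apply inverse-square spreading to bring every level to the receiver, then sum 10^(L/10).
ultrasonic cleaner: 74.0 − 20·log₁₀(12.7/1.3) = 74.0 − 19.80 = 54.20 dB.
air handling unit: 82.2 − 20·log₁₀(17.6/2.4) = 82.2 − 17.31 = 64.89 dB.
chiller: 91.9 − 20·log₁₀(15.1/4.7) = 91.9 − 10.14 = 81.76 dB.
Σ 10^(L/10) = 1.534e+08 → L_total = 10·log₁₀(1.534e+08) = 81.86 dB.

82 dB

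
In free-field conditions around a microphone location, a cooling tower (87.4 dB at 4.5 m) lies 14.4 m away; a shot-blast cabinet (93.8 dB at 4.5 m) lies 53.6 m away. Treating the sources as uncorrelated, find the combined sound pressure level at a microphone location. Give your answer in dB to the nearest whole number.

Apply inverse-square spreading to bring every level to the receiver, then sum 10^(L/10).
cooling tower: 87.4 − 20·log₁₀(14.4/4.5) = 87.4 − 10.10 = 77.30 dB.
shot-blast cabinet: 93.8 − 20·log₁₀(53.6/4.5) = 93.8 − 21.52 = 72.28 dB.
Σ 10^(L/10) = 7.057e+07 → L_total = 10·log₁₀(7.057e+07) = 78.49 dB.

78 dB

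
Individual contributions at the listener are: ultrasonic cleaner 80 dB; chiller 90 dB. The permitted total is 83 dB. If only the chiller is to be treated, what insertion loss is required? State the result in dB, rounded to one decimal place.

10.0 dB

Fixed contribution from the other source: Σ 10^(L/10) = 10^(80/10) = 1.000e+08 (80.00 dB).
To meet 83 dB overall, the treated chiller may contribute at most 10^(83/10) − 1.000e+08 = 9.953e+07, i.e. 79.98 dB.
Required insertion loss = 90 − 79.98 = 10.02 dB.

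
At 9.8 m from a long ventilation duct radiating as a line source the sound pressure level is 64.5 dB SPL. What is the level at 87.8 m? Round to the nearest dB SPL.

55 dB SPL

Cylindrical spreading from a line source gives a 10·log₁₀(r₂/r₁) drop.
L₂ = 64.5 − 10·log₁₀(87.8/9.8) = 64.5 − 9.523 = 54.98 dB SPL.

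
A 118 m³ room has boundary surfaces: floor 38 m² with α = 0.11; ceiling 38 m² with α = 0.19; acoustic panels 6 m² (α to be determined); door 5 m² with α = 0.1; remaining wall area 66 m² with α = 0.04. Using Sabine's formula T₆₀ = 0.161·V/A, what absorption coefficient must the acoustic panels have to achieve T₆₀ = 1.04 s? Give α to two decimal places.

A = 0.161·V/T₆₀ = 0.161·118/1.04 = 18.27 m² sabins.
Absorption from the other surfaces = 38·0.11 + 38·0.19 + 5·0.1 + 66·0.04 = 14.54 m², so the acoustic panels must supply 3.73 m² over 6 m².
α = 3.73/6 = 0.621.

0.62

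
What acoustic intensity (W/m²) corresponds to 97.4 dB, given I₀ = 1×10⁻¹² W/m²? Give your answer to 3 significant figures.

0.00550 W/m²

L = 10·log₁₀(I/I₀) ⇒ I = I₀·10^(L/10) = 10⁻¹² × 10^9.74.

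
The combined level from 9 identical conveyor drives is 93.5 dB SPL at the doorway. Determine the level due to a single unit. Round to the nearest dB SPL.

84 dB SPL

Dividing the total intensity by 9 lowers the level by 10·log₁₀ 9 = 9.542 dB: L₁ = 93.5 − 9.542.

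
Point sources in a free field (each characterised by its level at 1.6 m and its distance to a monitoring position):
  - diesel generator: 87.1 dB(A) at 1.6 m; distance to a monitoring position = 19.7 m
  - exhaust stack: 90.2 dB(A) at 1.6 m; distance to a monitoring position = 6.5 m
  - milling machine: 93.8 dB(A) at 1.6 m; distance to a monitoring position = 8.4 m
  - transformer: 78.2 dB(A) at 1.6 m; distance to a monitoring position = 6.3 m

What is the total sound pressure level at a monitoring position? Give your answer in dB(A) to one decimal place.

First find each source's level at the receiver (point-source: −20·log₁₀(r/r_ref)), then combine on an intensity basis.
diesel generator: 87.1 − 20·log₁₀(19.7/1.6) = 87.1 − 21.81 = 65.29 dB(A).
exhaust stack: 90.2 − 20·log₁₀(6.5/1.6) = 90.2 − 12.18 = 78.02 dB(A).
milling machine: 93.8 − 20·log₁₀(8.4/1.6) = 93.8 − 14.40 = 79.40 dB(A).
transformer: 78.2 − 20·log₁₀(6.3/1.6) = 78.2 − 11.90 = 66.30 dB(A).
Σ 10^(L/10) = 1.581e+08 → L_total = 10·log₁₀(1.581e+08) = 81.99 dB(A).

82.0 dB(A)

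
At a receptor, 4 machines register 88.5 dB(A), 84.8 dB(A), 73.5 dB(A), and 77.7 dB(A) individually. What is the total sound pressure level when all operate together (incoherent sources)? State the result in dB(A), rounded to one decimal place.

90.4 dB(A)

For uncorrelated sources the intensities add, so convert each level to linear form, sum, and take 10·log₁₀ of the total.
Σ 10^(L/10) = 10^(88.5/10) + 10^(84.8/10) + 10^(73.5/10) + 10^(77.7/10) = 1.091e+09.
L_total = 10·log₁₀(1.091e+09) = 90.38 dB(A).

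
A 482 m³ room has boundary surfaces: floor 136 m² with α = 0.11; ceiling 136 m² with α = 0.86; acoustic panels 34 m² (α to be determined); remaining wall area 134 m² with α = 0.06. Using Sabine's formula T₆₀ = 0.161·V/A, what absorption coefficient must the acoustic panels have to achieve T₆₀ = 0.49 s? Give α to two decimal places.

0.54

From T₆₀ = 0.161·V/A, the target T₆₀ = 0.49 s needs A = 0.161·482/0.49 = 158.37 m².
Absorption from the other surfaces = 136·0.11 + 136·0.86 + 134·0.06 = 139.96 m², so the acoustic panels must supply 18.41 m² over 34 m².
α = 18.41/34 = 0.542.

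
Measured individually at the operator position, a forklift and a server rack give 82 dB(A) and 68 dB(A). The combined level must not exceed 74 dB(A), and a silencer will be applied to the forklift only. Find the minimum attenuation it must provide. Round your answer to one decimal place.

9.3 dB

Fixed contribution from the other source: Σ 10^(L/10) = 10^(68/10) = 6.310e+06 (68.00 dB(A)).
The limit corresponds to 10^(74/10) = 2.512e+07; subtracting the fixed part leaves 1.881e+07 for the forklift, i.e. 72.74 dB(A).
Required insertion loss = 82 − 72.74 = 9.26 dB.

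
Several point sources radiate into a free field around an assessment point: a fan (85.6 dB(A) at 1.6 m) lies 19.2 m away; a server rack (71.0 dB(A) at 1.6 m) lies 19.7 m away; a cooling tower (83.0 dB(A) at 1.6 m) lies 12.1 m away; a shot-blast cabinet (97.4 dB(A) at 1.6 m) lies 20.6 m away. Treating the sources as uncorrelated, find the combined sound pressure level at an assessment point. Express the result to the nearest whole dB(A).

Propagate each source to the receiver with L = L_ref − 20·log₁₀(r/r_ref), then add intensities.
fan: 85.6 − 20·log₁₀(19.2/1.6) = 85.6 − 21.58 = 64.02 dB(A).
server rack: 71.0 − 20·log₁₀(19.7/1.6) = 71.0 − 21.81 = 49.19 dB(A).
cooling tower: 83.0 − 20·log₁₀(12.1/1.6) = 83.0 − 17.57 = 65.43 dB(A).
shot-blast cabinet: 97.4 − 20·log₁₀(20.6/1.6) = 97.4 − 22.19 = 75.21 dB(A).
Σ 10^(L/10) = 3.924e+07 → L_total = 10·log₁₀(3.924e+07) = 75.94 dB(A).

76 dB(A)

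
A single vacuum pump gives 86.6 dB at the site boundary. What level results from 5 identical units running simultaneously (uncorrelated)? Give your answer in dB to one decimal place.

93.6 dB

L_total = L₁ + 10·log₁₀ N for N identical incoherent sources.
L_total = 86.6 + 10·log₁₀(5) = 86.6 + 6.990 = 93.59 dB.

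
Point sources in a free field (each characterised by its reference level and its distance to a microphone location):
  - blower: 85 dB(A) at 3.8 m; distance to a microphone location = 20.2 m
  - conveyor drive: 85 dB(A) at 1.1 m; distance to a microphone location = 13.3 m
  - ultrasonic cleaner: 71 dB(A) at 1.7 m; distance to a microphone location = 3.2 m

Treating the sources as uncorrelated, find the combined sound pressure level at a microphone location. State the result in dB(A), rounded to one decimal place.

Apply inverse-square spreading to bring every level to the receiver, then sum 10^(L/10).
blower: 85 − 20·log₁₀(20.2/3.8) = 85 − 14.51 = 70.49 dB(A).
conveyor drive: 85 − 20·log₁₀(13.3/1.1) = 85 − 21.65 = 63.35 dB(A).
ultrasonic cleaner: 71 − 20·log₁₀(3.2/1.7) = 71 − 5.49 = 65.51 dB(A).
Σ 10^(L/10) = 1.691e+07 → L_total = 10·log₁₀(1.691e+07) = 72.28 dB(A).

72.3 dB(A)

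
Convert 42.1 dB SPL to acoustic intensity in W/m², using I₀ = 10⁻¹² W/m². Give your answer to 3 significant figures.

I/I₀ = 10^(42.1/10) = 1.622e+04, so I = 1.622e+04 × 10⁻¹² W/m².

1.62e-08 W/m²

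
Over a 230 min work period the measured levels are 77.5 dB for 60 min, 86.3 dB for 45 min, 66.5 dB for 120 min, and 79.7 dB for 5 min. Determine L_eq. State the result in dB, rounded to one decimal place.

Weight each interval's intensity by its duration and average over T = 230 min:
Σ tᵢ·10^(Lᵢ/10) = 60·10^(77.5/10) + 45·10^(86.3/10) + 120·10^(66.5/10) + 5·10^(79.7/10) = 2.357e+10.
L_eq = 10·log₁₀(2.357e+10/230) = 80.11 dB.

80.1 dB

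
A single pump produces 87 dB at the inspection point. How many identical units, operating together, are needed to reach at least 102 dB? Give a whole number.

N identical sources give L₁ + 10·log₁₀ N, so require 10·log₁₀ N ≥ 102 − 87 = 15.0 dB.
N ≥ 10^(15.0/10) = 31.623, so N = 32.

32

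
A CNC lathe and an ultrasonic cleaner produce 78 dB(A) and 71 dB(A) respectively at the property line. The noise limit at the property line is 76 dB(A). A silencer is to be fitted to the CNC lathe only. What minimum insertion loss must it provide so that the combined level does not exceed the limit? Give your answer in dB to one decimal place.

3.7 dB

The untreated sources together contribute 10^(71/10) = 1.259e+07, i.e. 71.00 dB(A).
To meet 76 dB(A) overall, the treated CNC lathe may contribute at most 10^(76/10) − 1.259e+07 = 2.722e+07, i.e. 74.35 dB(A).
So the CNC lathe must be reduced from 78 to 74.35 dB(A): IL = 3.65 dB.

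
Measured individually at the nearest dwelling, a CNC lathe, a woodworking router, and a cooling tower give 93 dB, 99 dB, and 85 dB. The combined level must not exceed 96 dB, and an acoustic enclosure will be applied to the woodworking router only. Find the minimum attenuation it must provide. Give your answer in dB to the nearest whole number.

7 dB

Everything except the woodworking router sums to 10^(93/10) + 10^(85/10) = 2.311e+09 in linear terms, 93.64 dB.
The limit corresponds to 10^(96/10) = 3.981e+09; subtracting the fixed part leaves 1.670e+09 for the woodworking router, i.e. 92.23 dB.
So the woodworking router must be reduced from 99 to 92.23 dB: IL = 6.77 dB.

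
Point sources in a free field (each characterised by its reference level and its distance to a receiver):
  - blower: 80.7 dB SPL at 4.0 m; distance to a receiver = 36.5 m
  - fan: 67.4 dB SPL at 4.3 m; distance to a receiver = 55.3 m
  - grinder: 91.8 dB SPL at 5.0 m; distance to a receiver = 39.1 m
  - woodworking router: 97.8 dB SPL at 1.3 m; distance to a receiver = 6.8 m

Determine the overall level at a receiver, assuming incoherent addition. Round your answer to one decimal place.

83.9 dB SPL

Apply inverse-square spreading to bring every level to the receiver, then sum 10^(L/10).
blower: 80.7 − 20·log₁₀(36.5/4.0) = 80.7 − 19.20 = 61.50 dB SPL.
fan: 67.4 − 20·log₁₀(55.3/4.3) = 67.4 − 22.19 = 45.21 dB SPL.
grinder: 91.8 − 20·log₁₀(39.1/5.0) = 91.8 − 17.86 = 73.94 dB SPL.
woodworking router: 97.8 − 20·log₁₀(6.8/1.3) = 97.8 − 14.37 = 83.43 dB SPL.
Σ 10^(L/10) = 2.464e+08 → L_total = 10·log₁₀(2.464e+08) = 83.92 dB SPL.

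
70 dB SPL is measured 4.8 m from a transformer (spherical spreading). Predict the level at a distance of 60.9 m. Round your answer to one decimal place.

47.9 dB SPL

For a point source, L₂ = L₁ − 20·log₁₀(r₂/r₁).
L₂ = 70 − 20·log₁₀(60.9/4.8) = 70 − 22.068 = 47.93 dB SPL.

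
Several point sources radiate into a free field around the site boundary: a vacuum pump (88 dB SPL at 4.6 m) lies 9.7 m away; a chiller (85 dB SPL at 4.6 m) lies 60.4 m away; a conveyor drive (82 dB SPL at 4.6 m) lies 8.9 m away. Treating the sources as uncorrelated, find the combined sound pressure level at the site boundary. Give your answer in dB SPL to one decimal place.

82.7 dB SPL

Apply inverse-square spreading to bring every level to the receiver, then sum 10^(L/10).
vacuum pump: 88 − 20·log₁₀(9.7/4.6) = 88 − 6.48 = 81.52 dB SPL.
chiller: 85 − 20·log₁₀(60.4/4.6) = 85 − 22.37 = 62.63 dB SPL.
conveyor drive: 82 − 20·log₁₀(8.9/4.6) = 82 − 5.73 = 76.27 dB SPL.
Σ 10^(L/10) = 1.861e+08 → L_total = 10·log₁₀(1.861e+08) = 82.70 dB SPL.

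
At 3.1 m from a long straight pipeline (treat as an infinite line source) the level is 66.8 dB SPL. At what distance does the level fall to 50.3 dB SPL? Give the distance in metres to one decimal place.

For a line source L₁ − L₂ = 10·log₁₀(r₂/r₁), so r₂ = r₁·10^((L₁−L₂)/10).
r₂ = 3.1·10^((66.8−50.3)/10) = 3.1·10^(16.5/10) = 138.47 m.

138.5 m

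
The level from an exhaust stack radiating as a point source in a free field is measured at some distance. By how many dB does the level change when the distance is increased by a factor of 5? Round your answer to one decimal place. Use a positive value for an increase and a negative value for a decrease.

-14.0 dB

With spherical spreading the level changes by −20·log₁₀(r₂/r₁).
ΔL = −20·log₁₀(5) = -13.98 dB.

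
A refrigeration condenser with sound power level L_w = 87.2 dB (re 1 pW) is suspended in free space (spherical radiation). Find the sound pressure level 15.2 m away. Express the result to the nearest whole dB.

53 dB

Free-field spherical radiation: L_p = L_w − 10·log₁₀(4π·r²), r = 15.2 m.
4π·r² = 2903 m², 10·log₁₀ of that is 34.629 dB.
L_p = 87.2 − 34.629 = 52.57 dB.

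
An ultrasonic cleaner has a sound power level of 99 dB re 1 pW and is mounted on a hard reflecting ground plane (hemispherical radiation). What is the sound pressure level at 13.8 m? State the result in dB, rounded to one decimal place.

The power spreads over a hemisphere of area 2π·r², so L_p = L_w − 10·log₁₀(2π·r²).
2π·r² = 1197 m², 10·log₁₀ of that is 30.779 dB.
L_p = 99 − 30.779 = 68.22 dB.

68.2 dB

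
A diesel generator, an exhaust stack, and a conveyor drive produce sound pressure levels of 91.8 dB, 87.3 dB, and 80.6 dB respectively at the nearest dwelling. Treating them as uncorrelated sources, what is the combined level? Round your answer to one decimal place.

93.4 dB

Incoherent sources combine by intensity addition: L_total = 10·log₁₀(Σ 10^(L_i/10)).
Σ 10^(L/10) = 10^(91.8/10) + 10^(87.3/10) + 10^(80.6/10) = 2.165e+09.
L_total = 10·log₁₀(2.165e+09) = 93.36 dB.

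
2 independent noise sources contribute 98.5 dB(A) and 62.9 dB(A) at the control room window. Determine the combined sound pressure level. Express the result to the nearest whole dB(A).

For uncorrelated sources the intensities add, so convert each level to linear form, sum, and take 10·log₁₀ of the total.
Σ 10^(L/10) = 10^(98.5/10) + 10^(62.9/10) = 7.081e+09.
L_total = 10·log₁₀(7.081e+09) = 98.50 dB(A).

99 dB(A)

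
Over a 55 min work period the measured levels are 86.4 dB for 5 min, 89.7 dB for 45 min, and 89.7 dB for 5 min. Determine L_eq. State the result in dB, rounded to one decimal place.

89.5 dB

Weight each interval's intensity by its duration and average over T = 55 min:
Σ tᵢ·10^(Lᵢ/10) = 5·10^(86.4/10) + 45·10^(89.7/10) + 5·10^(89.7/10) = 4.885e+10.
L_eq = 10·log₁₀(4.885e+10/55) = 89.48 dB.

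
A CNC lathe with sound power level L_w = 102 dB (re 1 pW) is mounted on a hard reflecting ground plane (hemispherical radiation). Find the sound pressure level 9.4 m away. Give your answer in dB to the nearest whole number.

75 dB

Free-field hemispherical radiation: L_p = L_w − 10·log₁₀(2π·r²), r = 9.4 m.
2π·r² = 555.2 m², 10·log₁₀ of that is 27.444 dB.
L_p = 102 − 27.444 = 74.56 dB.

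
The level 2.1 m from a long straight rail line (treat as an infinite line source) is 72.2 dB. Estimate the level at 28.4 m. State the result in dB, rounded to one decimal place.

60.9 dB

Cylindrical spreading from a line source gives a 10·log₁₀(r₂/r₁) drop.
L₂ = 72.2 − 10·log₁₀(28.4/2.1) = 72.2 − 11.311 = 60.89 dB.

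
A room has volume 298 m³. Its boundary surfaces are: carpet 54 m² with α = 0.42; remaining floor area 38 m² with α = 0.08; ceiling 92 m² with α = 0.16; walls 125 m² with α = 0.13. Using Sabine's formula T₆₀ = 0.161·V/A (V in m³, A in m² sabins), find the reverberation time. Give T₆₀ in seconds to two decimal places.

0.85 s

A = Σ Sᵢαᵢ = 54·0.42 + 38·0.08 + 92·0.16 + 125·0.13 = 56.69 m².
T₆₀ = 0.161·V/A = 0.161·298/56.69 = 0.846 s.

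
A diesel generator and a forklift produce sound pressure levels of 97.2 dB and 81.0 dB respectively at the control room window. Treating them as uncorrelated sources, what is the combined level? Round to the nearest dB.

For uncorrelated sources the intensities add, so convert each level to linear form, sum, and take 10·log₁₀ of the total.
Σ 10^(L/10) = 10^(97.2/10) + 10^(81.0/10) = 5.374e+09.
L_total = 10·log₁₀(5.374e+09) = 97.30 dB.

97 dB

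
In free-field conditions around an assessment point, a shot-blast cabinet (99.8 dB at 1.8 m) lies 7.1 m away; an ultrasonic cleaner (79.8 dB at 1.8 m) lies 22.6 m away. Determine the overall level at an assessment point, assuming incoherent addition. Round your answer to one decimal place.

87.9 dB

Propagate each source to the receiver with L = L_ref − 20·log₁₀(r/r_ref), then add intensities.
shot-blast cabinet: 99.8 − 20·log₁₀(7.1/1.8) = 99.8 − 11.92 = 87.88 dB.
ultrasonic cleaner: 79.8 − 20·log₁₀(22.6/1.8) = 79.8 − 21.98 = 57.82 dB.
Σ 10^(L/10) = 6.144e+08 → L_total = 10·log₁₀(6.144e+08) = 87.88 dB.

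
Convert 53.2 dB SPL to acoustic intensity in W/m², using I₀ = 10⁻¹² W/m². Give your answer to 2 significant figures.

L = 10·log₁₀(I/I₀) ⇒ I = I₀·10^(L/10) = 10⁻¹² × 10^5.32.

2.1e-07 W/m²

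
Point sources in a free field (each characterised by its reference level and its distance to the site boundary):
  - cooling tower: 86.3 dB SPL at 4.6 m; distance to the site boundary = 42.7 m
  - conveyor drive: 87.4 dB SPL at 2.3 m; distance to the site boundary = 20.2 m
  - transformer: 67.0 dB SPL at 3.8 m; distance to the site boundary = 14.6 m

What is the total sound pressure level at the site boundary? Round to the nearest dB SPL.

Apply inverse-square spreading to bring every level to the receiver, then sum 10^(L/10).
cooling tower: 86.3 − 20·log₁₀(42.7/4.6) = 86.3 − 19.35 = 66.95 dB SPL.
conveyor drive: 87.4 − 20·log₁₀(20.2/2.3) = 87.4 − 18.87 = 68.53 dB SPL.
transformer: 67.0 − 20·log₁₀(14.6/3.8) = 67.0 − 11.69 = 55.31 dB SPL.
Σ 10^(L/10) = 1.241e+07 → L_total = 10·log₁₀(1.241e+07) = 70.94 dB SPL.

71 dB SPL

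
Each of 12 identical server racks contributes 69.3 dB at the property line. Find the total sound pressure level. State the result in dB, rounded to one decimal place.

80.1 dB

L_total = L₁ + 10·log₁₀ N for N identical incoherent sources.
L_total = 69.3 + 10·log₁₀(12) = 69.3 + 10.792 = 80.09 dB.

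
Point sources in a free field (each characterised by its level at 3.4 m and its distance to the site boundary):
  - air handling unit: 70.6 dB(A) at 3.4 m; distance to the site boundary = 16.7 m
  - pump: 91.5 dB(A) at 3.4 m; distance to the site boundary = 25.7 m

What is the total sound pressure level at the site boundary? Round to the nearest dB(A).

74 dB(A)

First find each source's level at the receiver (point-source: −20·log₁₀(r/r_ref)), then combine on an intensity basis.
air handling unit: 70.6 − 20·log₁₀(16.7/3.4) = 70.6 − 13.82 = 56.78 dB(A).
pump: 91.5 − 20·log₁₀(25.7/3.4) = 91.5 − 17.57 = 73.93 dB(A).
Σ 10^(L/10) = 2.520e+07 → L_total = 10·log₁₀(2.520e+07) = 74.01 dB(A).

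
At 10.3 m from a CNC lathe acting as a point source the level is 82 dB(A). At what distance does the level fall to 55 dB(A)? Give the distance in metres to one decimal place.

230.6 m

Point-source spreading drops the level by 20·log₁₀(r₂/r₁); inverting, r₂/r₁ = 10^(ΔL/20).
r₂ = 10.3·10^((82−55)/20) = 10.3·10^(27.0/20) = 230.59 m.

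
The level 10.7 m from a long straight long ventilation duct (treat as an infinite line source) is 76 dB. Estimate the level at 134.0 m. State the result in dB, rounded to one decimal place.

For a line source, L₂ = L₁ − 10·log₁₀(r₂/r₁).
L₂ = 76 − 10·log₁₀(134.0/10.7) = 76 − 10.977 = 65.02 dB.

65.0 dB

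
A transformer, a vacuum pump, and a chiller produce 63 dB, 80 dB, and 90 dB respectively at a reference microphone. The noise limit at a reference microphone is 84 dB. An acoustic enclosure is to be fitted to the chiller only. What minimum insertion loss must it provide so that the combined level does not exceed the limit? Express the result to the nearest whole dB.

8 dB

The untreated sources together contribute 10^(63/10) + 10^(80/10) = 1.020e+08, i.e. 80.09 dB.
The limit corresponds to 10^(84/10) = 2.512e+08; subtracting the fixed part leaves 1.492e+08 for the chiller, i.e. 81.74 dB.
So the chiller must be reduced from 90 to 81.74 dB: IL = 8.26 dB.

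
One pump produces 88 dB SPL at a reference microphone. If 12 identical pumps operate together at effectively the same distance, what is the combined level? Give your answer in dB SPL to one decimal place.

L_total = L₁ + 10·log₁₀ N for N identical incoherent sources.
L_total = 88 + 10·log₁₀(12) = 88 + 10.792 = 98.79 dB SPL.

98.8 dB SPL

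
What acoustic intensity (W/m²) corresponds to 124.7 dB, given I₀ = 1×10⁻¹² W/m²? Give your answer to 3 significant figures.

2.95 W/m²

I/I₀ = 10^(124.7/10) = 2.951e+12, so I = 2.951e+12 × 10⁻¹² W/m².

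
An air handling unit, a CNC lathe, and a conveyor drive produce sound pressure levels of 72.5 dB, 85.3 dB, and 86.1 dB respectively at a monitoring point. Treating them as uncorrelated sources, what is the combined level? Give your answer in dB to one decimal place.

88.8 dB

For uncorrelated sources the intensities add, so convert each level to linear form, sum, and take 10·log₁₀ of the total.
Σ 10^(L/10) = 10^(72.5/10) + 10^(85.3/10) + 10^(86.1/10) = 7.640e+08.
L_total = 10·log₁₀(7.640e+08) = 88.83 dB.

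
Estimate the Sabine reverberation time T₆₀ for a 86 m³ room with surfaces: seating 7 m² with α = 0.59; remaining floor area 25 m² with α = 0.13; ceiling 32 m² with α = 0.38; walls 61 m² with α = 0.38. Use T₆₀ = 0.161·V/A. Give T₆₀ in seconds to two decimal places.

0.32 s

Summing Sᵢαᵢ: 7·0.59 + 25·0.13 + 32·0.38 + 61·0.38 = 42.72 m².
T₆₀ = 0.161 × 86 / 42.72 = 0.324 s.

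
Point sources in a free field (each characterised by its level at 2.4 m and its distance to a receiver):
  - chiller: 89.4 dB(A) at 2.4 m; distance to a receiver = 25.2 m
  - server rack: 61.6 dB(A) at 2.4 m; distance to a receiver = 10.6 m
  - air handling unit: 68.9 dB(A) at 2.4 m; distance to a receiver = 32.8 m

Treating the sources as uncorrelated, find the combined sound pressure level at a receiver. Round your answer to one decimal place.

Propagate each source to the receiver with L = L_ref − 20·log₁₀(r/r_ref), then add intensities.
chiller: 89.4 − 20·log₁₀(25.2/2.4) = 89.4 − 20.42 = 68.98 dB(A).
server rack: 61.6 − 20·log₁₀(10.6/2.4) = 61.6 − 12.90 = 48.70 dB(A).
air handling unit: 68.9 − 20·log₁₀(32.8/2.4) = 68.9 − 22.71 = 46.19 dB(A).
Σ 10^(L/10) = 8.016e+06 → L_total = 10·log₁₀(8.016e+06) = 69.04 dB(A).

69.0 dB(A)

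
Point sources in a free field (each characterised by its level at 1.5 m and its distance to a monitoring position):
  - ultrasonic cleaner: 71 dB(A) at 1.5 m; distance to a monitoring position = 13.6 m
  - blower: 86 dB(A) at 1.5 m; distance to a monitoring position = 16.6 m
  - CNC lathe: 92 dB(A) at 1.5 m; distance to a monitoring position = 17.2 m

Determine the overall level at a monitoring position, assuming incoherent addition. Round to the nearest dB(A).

Apply inverse-square spreading to bring every level to the receiver, then sum 10^(L/10).
ultrasonic cleaner: 71 − 20·log₁₀(13.6/1.5) = 71 − 19.15 = 51.85 dB(A).
blower: 86 − 20·log₁₀(16.6/1.5) = 86 − 20.88 = 65.12 dB(A).
CNC lathe: 92 − 20·log₁₀(17.2/1.5) = 92 − 21.19 = 70.81 dB(A).
Σ 10^(L/10) = 1.546e+07 → L_total = 10·log₁₀(1.546e+07) = 71.89 dB(A).

72 dB(A)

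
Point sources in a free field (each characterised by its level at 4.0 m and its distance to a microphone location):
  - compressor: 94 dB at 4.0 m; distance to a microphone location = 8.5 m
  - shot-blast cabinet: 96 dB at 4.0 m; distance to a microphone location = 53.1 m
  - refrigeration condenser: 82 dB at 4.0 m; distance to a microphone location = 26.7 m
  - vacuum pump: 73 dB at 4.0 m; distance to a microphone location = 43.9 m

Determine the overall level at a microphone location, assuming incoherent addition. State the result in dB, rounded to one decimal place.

Propagate each source to the receiver with L = L_ref − 20·log₁₀(r/r_ref), then add intensities.
compressor: 94 − 20·log₁₀(8.5/4.0) = 94 − 6.55 = 87.45 dB.
shot-blast cabinet: 96 − 20·log₁₀(53.1/4.0) = 96 − 22.46 = 73.54 dB.
refrigeration condenser: 82 − 20·log₁₀(26.7/4.0) = 82 − 16.49 = 65.51 dB.
vacuum pump: 73 − 20·log₁₀(43.9/4.0) = 73 − 20.81 = 52.19 dB.
Σ 10^(L/10) = 5.826e+08 → L_total = 10·log₁₀(5.826e+08) = 87.65 dB.

87.7 dB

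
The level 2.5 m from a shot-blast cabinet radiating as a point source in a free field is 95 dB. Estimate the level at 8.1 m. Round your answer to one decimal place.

84.8 dB

Spherical spreading from a point source gives a 20·log₁₀(r₂/r₁) drop.
L₂ = 95 − 20·log₁₀(8.1/2.5) = 95 − 10.211 = 84.79 dB.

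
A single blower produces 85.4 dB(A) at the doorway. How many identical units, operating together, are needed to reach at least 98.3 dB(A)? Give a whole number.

20

N identical sources give L₁ + 10·log₁₀ N, so require 10·log₁₀ N ≥ 98.3 − 85.4 = 12.9 dB.
N ≥ 10^(12.9/10) = 19.498, so N = 20.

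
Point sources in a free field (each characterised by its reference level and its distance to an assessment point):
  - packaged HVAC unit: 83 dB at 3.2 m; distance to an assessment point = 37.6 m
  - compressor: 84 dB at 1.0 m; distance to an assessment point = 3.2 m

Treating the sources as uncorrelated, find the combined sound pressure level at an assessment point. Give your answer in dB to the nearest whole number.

Propagate each source to the receiver with L = L_ref − 20·log₁₀(r/r_ref), then add intensities.
packaged HVAC unit: 83 − 20·log₁₀(37.6/3.2) = 83 − 21.40 = 61.60 dB.
compressor: 84 − 20·log₁₀(3.2/1.0) = 84 − 10.10 = 73.90 dB.
Σ 10^(L/10) = 2.598e+07 → L_total = 10·log₁₀(2.598e+07) = 74.15 dB.

74 dB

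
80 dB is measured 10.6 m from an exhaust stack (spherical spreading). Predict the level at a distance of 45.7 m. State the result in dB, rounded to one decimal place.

67.3 dB

Point-source attenuation: ΔL = 20·log₁₀(r₂/r₁) = 20·log₁₀(45.7/10.6) = 12.692 dB.
L₂ = 80 − 20·log₁₀(45.7/10.6) = 80 − 12.692 = 67.31 dB.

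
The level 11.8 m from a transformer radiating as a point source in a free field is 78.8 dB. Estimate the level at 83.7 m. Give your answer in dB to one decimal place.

Spherical spreading from a point source gives a 20·log₁₀(r₂/r₁) drop.
L₂ = 78.8 − 20·log₁₀(83.7/11.8) = 78.8 − 17.017 = 61.78 dB.

61.8 dB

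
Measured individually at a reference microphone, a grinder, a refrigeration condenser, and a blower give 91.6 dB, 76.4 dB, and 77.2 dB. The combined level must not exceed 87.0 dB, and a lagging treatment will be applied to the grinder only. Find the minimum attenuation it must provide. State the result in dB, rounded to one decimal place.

5.5 dB

Fixed contribution from the other sources: Σ 10^(L/10) = 10^(76.4/10) + 10^(77.2/10) = 9.613e+07 (79.83 dB).
The limit corresponds to 10^(87.0/10) = 5.012e+08; subtracting the fixed part leaves 4.051e+08 for the grinder, i.e. 86.08 dB.
So the grinder must be reduced from 91.6 to 86.08 dB: IL = 5.52 dB.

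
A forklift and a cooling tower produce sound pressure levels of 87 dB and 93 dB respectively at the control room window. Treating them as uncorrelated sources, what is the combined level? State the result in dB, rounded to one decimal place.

94.0 dB

Incoherent sources combine by intensity addition: L_total = 10·log₁₀(Σ 10^(L_i/10)).
Σ 10^(L/10) = 10^(87/10) + 10^(93/10) = 2.496e+09.
L_total = 10·log₁₀(2.496e+09) = 93.97 dB.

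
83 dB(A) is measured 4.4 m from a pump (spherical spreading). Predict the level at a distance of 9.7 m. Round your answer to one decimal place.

For a point source, L₂ = L₁ − 20·log₁₀(r₂/r₁).
L₂ = 83 − 20·log₁₀(9.7/4.4) = 83 − 6.866 = 76.13 dB(A).

76.1 dB(A)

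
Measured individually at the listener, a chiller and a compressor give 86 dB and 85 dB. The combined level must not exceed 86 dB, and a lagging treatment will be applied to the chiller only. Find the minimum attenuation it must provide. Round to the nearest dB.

7 dB

Fixed contribution from the other source: Σ 10^(L/10) = 10^(85/10) = 3.162e+08 (85.00 dB).
To meet 86 dB overall, the treated chiller may contribute at most 10^(86/10) − 3.162e+08 = 8.188e+07, i.e. 79.13 dB.
Required insertion loss = 86 − 79.13 = 6.87 dB.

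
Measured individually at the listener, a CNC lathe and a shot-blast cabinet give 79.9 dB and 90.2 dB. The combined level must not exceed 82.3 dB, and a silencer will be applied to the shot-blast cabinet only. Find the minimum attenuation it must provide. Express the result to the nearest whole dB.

Everything except the shot-blast cabinet sums to 10^(79.9/10) = 9.772e+07 in linear terms, 79.90 dB.
The limit corresponds to 10^(82.3/10) = 1.698e+08; subtracting the fixed part leaves 7.210e+07 for the shot-blast cabinet, i.e. 78.58 dB.
Required insertion loss = 90.2 − 78.58 = 11.62 dB.

12 dB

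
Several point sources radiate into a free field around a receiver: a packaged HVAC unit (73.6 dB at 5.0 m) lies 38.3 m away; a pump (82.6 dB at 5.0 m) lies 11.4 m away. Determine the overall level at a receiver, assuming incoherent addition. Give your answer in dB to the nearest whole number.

75 dB

First find each source's level at the receiver (point-source: −20·log₁₀(r/r_ref)), then combine on an intensity basis.
packaged HVAC unit: 73.6 − 20·log₁₀(38.3/5.0) = 73.6 − 17.68 = 55.92 dB.
pump: 82.6 − 20·log₁₀(11.4/5.0) = 82.6 − 7.16 = 75.44 dB.
Σ 10^(L/10) = 3.540e+07 → L_total = 10·log₁₀(3.540e+07) = 75.49 dB.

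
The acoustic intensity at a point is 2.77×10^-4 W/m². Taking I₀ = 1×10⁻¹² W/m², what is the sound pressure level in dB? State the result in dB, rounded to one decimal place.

84.4 dB

I/I₀ = 2.77×10^-4/10⁻¹² = 2.77×10^8, and L = 10·log₁₀(I/I₀).
L = 10·(0.4425 + 8) = 84.42 dB.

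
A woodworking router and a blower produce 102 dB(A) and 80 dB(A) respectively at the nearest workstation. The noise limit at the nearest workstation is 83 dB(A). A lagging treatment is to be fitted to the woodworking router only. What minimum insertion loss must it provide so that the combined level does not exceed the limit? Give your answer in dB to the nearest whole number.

Fixed contribution from the other source: Σ 10^(L/10) = 10^(80/10) = 1.000e+08 (80.00 dB(A)).
To meet 83 dB(A) overall, the treated woodworking router may contribute at most 10^(83/10) − 1.000e+08 = 9.953e+07, i.e. 79.98 dB(A).
Required insertion loss = 102 − 79.98 = 22.02 dB.

22 dB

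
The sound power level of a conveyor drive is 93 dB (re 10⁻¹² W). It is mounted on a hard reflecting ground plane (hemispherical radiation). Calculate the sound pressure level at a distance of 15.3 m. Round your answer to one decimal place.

61.3 dB

L_p = L_w − 10·log₁₀(2π·r²) with r = 15.3 m.
2π·r² = 1471 m², 10·log₁₀ of that is 31.676 dB.
L_p = 93 − 31.676 = 61.32 dB.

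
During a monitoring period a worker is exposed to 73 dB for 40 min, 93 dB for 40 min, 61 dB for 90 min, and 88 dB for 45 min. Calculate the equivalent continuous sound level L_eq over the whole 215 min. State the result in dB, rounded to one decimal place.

Weight each interval's intensity by its duration and average over T = 215 min:
Σ tᵢ·10^(Lᵢ/10) = 40·10^(73/10) + 40·10^(93/10) + 90·10^(61/10) + 45·10^(88/10) = 1.091e+11.
L_eq = 10·log₁₀(1.091e+11/215) = 87.05 dB.

87.1 dB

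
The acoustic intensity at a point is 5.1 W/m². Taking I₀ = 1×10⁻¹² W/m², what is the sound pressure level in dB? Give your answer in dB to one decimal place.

L = 10·log₁₀(I/I₀) = 10·log₁₀(5.1/10⁻¹²) = 10·log₁₀(5.1×10^12).
L = 10·(0.7076 + 12) = 127.08 dB.

127.1 dB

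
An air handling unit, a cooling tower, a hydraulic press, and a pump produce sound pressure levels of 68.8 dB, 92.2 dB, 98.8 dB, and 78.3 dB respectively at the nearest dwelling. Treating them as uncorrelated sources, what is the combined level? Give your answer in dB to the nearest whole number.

Incoherent sources combine by intensity addition: L_total = 10·log₁₀(Σ 10^(L_i/10)).
Σ 10^(L/10) = 10^(68.8/10) + 10^(92.2/10) + 10^(98.8/10) + 10^(78.3/10) = 9.321e+09.
L_total = 10·log₁₀(9.321e+09) = 99.69 dB.

100 dB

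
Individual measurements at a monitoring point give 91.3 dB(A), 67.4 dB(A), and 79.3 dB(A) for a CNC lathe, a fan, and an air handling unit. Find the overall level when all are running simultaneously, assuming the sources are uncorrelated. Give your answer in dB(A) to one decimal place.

Incoherent sources combine by intensity addition: L_total = 10·log₁₀(Σ 10^(L_i/10)).
Σ 10^(L/10) = 10^(91.3/10) + 10^(67.4/10) + 10^(79.3/10) = 1.440e+09.
L_total = 10·log₁₀(1.440e+09) = 91.58 dB(A).

91.6 dB(A)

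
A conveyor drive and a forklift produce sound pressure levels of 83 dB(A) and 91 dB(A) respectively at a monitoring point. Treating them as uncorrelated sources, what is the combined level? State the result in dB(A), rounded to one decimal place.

91.6 dB(A)

Incoherent sources combine by intensity addition: L_total = 10·log₁₀(Σ 10^(L_i/10)).
Σ 10^(L/10) = 10^(83/10) + 10^(91/10) = 1.458e+09.
L_total = 10·log₁₀(1.458e+09) = 91.64 dB(A).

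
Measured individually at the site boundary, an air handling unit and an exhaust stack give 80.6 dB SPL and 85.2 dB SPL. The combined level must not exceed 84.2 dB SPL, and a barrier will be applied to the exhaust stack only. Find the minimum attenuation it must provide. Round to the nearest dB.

3 dB

Everything except the exhaust stack sums to 10^(80.6/10) = 1.148e+08 in linear terms, 80.60 dB SPL.
To meet 84.2 dB SPL overall, the treated exhaust stack may contribute at most 10^(84.2/10) − 1.148e+08 = 1.482e+08, i.e. 81.71 dB SPL.
So the exhaust stack must be reduced from 85.2 to 81.71 dB SPL: IL = 3.49 dB.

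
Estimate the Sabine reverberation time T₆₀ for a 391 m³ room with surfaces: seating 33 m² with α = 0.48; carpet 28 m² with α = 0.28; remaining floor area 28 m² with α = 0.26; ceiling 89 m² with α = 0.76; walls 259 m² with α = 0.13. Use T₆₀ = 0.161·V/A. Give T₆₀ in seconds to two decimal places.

Summing Sᵢαᵢ: 33·0.48 + 28·0.28 + 28·0.26 + 89·0.76 + 259·0.13 = 132.27 m².
T₆₀ = 0.161·V/A = 0.161·391/132.27 = 0.476 s.

0.48 s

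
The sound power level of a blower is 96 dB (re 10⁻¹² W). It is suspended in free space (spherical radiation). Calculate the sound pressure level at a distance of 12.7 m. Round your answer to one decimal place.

Free-field spherical radiation: L_p = L_w − 10·log₁₀(4π·r²), r = 12.7 m.
4π·r² = 2027 m², 10·log₁₀ of that is 33.068 dB.
L_p = 96 − 33.068 = 62.93 dB.

62.9 dB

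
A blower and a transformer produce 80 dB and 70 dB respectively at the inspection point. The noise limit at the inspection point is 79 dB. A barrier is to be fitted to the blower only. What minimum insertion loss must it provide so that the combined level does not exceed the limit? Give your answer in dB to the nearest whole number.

2 dB

Fixed contribution from the other source: Σ 10^(L/10) = 10^(70/10) = 1.000e+07 (70.00 dB).
To meet 79 dB overall, the treated blower may contribute at most 10^(79/10) − 1.000e+07 = 6.943e+07, i.e. 78.42 dB.
So the blower must be reduced from 80 to 78.42 dB: IL = 1.58 dB.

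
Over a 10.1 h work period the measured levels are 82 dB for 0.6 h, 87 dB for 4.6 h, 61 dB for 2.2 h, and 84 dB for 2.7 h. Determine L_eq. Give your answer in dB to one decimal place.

84.8 dB

The energy average is taken in the linear domain: L_eq = 10·log₁₀[(Σ tᵢ·10^(Lᵢ/10))/T], T = 10.1 h.
Σ tᵢ·10^(Lᵢ/10) = 0.6·10^(82/10) + 4.6·10^(87/10) + 2.2·10^(61/10) + 2.7·10^(84/10) = 3.082e+09.
L_eq = 10·log₁₀(3.082e+09/10.1) = 84.84 dB.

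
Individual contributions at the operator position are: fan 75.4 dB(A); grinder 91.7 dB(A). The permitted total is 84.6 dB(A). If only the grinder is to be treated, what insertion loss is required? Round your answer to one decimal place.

7.7 dB

Everything except the grinder sums to 10^(75.4/10) = 3.467e+07 in linear terms, 75.40 dB(A).
To meet 84.6 dB(A) overall, the treated grinder may contribute at most 10^(84.6/10) − 3.467e+07 = 2.537e+08, i.e. 84.04 dB(A).
So the grinder must be reduced from 91.7 to 84.04 dB(A): IL = 7.66 dB.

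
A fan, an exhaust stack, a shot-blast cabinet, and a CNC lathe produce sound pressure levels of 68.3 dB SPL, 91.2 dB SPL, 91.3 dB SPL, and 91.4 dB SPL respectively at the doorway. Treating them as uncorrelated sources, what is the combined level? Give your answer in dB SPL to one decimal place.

96.1 dB SPL

For uncorrelated sources the intensities add, so convert each level to linear form, sum, and take 10·log₁₀ of the total.
Σ 10^(L/10) = 10^(68.3/10) + 10^(91.2/10) + 10^(91.3/10) + 10^(91.4/10) = 4.054e+09.
L_total = 10·log₁₀(4.054e+09) = 96.08 dB SPL.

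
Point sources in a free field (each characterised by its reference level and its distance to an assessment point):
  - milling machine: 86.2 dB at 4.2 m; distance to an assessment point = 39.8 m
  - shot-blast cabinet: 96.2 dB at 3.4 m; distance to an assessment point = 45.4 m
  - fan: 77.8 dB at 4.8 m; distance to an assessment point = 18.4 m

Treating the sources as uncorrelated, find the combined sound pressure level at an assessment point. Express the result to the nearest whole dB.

Propagate each source to the receiver with L = L_ref − 20·log₁₀(r/r_ref), then add intensities.
milling machine: 86.2 − 20·log₁₀(39.8/4.2) = 86.2 − 19.53 = 66.67 dB.
shot-blast cabinet: 96.2 − 20·log₁₀(45.4/3.4) = 96.2 − 22.51 = 73.69 dB.
fan: 77.8 − 20·log₁₀(18.4/4.8) = 77.8 − 11.67 = 66.13 dB.
Σ 10^(L/10) = 3.212e+07 → L_total = 10·log₁₀(3.212e+07) = 75.07 dB.

75 dB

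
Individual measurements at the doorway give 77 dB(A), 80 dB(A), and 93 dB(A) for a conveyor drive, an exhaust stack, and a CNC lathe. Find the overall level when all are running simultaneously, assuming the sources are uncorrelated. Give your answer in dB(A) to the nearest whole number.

93 dB(A)

For uncorrelated sources the intensities add, so convert each level to linear form, sum, and take 10·log₁₀ of the total.
Σ 10^(L/10) = 10^(77/10) + 10^(80/10) + 10^(93/10) = 2.145e+09.
L_total = 10·log₁₀(2.145e+09) = 93.32 dB(A).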